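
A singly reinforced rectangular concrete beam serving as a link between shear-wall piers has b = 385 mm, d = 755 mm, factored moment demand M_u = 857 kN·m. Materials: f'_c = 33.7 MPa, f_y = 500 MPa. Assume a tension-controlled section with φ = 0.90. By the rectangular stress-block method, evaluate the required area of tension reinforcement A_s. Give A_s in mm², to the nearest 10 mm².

A_s ≈ 2750 mm²

M_n = M_u/φ = 857/0.90 = 952.222 kN·m.
With M_n = 0.85 f'_c a b (d − a/2), solve the quadratic for a:
a = d − √(d² − 2M_n/(0.85 f'_c b)) = 755 − √(755² − 2 × 952.222×10⁶/(0.85 × 33.7 × 385)) = 124.65 mm.
A_s = 0.85 f'_c a b / f_y = 0.85 × 33.7 × 124.65 × 385 / 500 = 2749.4 mm².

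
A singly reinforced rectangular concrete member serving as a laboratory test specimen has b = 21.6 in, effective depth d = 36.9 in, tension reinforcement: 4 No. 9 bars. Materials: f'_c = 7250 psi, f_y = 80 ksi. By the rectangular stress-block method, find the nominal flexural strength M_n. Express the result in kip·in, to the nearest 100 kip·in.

M_n ≈ 11400 kip·in

A_s = 4 × 1 = 4 in².
T = A_s f_y = 4 × 80 = 320 kips.
a = T/(0.85 f'_c b) = 320/(0.85 × 7.25 × 21.6) = 2.404 in.
M_n = T(d − a/2) = 320 × (36.9 − 1.202) = 11423.4 kip·in.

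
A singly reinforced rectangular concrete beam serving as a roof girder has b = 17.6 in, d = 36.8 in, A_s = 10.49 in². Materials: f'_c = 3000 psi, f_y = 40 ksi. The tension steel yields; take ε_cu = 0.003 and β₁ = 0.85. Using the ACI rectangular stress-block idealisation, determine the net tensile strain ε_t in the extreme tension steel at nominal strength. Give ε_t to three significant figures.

ε_t ≈ 0.00704

a = A_s f_y/(0.85 f'_c b) = 9.349 in.
β₁ = 0.85, so c = a/β₁ = 9.349/0.85 = 10.999 in.
From the linear strain diagram with ε_cu = 0.003: ε_t = 0.003 (d − c)/c = 0.003 × (36.8 − 10.999)/10.999 = 0.00704.
Since ε_t ≥ 0.005, the section is tension-controlled.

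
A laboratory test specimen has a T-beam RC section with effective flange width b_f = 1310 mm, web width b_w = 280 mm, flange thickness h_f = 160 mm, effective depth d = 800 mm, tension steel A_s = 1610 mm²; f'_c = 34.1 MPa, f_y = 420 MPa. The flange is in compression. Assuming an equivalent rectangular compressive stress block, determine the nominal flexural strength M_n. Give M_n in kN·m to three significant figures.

Tension: T = A_s f_y = 1610 × 420 = 676200 N.
Try a within the flange: a = T/(0.85 f'_c b_f) = 676200/(0.85 × 34.1 × 1310) = 17.81 mm.
Since a = 17.81 ≤ h_f = 160 mm, the stress block lies entirely in the flange; analyse as a rectangular beam of width b_f.
M_n = T(d − a/2) = 676200 × (800 − 8.905) = 534.94 × 10⁶ N·mm.
M_n = 534.94 kN·m.

M_n ≈ 535 kN·m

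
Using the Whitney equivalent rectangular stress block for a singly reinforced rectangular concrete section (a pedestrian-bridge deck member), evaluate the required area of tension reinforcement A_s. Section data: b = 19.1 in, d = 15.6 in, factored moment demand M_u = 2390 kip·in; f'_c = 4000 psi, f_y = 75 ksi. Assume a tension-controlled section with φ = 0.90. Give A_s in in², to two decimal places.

A_s ≈ 2.50 in²

M_n = M_u/φ = 2390/0.90 = 2655.56 kip·in.
From M_n = 0.85 f'_c a b (d − a/2):
a = d − √(d² − 2M_n/(0.85 f'_c b)) = 15.6 − √(15.6² − 2 × 2655.56/(0.85 × 4 × 19.1)) = 2.889 in.
A_s = 0.85 f'_c a b / f_y = 0.85 × 4 × 2.889 × 19.1 / 75 = 2.501 in².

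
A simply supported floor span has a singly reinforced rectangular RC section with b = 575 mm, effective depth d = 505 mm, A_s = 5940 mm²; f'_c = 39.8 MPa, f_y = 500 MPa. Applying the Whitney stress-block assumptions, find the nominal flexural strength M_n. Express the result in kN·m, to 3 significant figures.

T = A_s f_y = 5940 × 500 = 2970000 N = 2970 kN.
From C = T: a = T/(0.85 f'_c b) = 2970000/(0.85 × 39.8 × 575) = 152.68 mm.
M_n = T(d − a/2) = 2970 kN × (505 − 76.34) mm = 1273.12 kN·m.

M_n ≈ 1270 kN·m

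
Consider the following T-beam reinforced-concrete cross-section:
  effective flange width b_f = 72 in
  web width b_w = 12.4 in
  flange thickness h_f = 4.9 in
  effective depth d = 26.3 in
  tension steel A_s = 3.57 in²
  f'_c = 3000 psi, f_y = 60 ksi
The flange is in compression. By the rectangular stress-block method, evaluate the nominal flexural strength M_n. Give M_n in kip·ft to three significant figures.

Tension: T = A_s f_y = 3.57 × 60 = 214.2 kips.
Try a within the flange: a = T/(0.85 f'_c b_f) = 214.2/(0.85 × 3 × 72) = 1.167 in.
Since a = 1.167 ≤ h_f = 4.9 in, the stress block lies entirely in the flange; analyse as a rectangular beam of width b_f.
M_n = T(d − a/2) = 214.2 × (26.3 − 0.5835) = 5508.5 kip·in.
M_n = 5508.5/12 = 459.04 kip·ft.

M_n ≈ 459 kip·ft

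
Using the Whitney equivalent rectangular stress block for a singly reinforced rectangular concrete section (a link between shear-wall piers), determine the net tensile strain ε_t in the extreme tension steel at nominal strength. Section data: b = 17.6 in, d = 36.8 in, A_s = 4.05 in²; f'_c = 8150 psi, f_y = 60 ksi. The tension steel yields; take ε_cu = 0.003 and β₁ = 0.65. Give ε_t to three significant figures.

a = A_s f_y/(0.85 f'_c b) = 1.993 in.
β₁ = 0.65, so c = a/β₁ = 1.993/0.65 = 3.066 in.
From the linear strain diagram with ε_cu = 0.003: ε_t = 0.003 (d − c)/c = 0.003 × (36.8 − 3.066)/3.066 = 0.0330.
Since ε_t ≥ 0.005, the section is tension-controlled.

ε_t ≈ 0.0330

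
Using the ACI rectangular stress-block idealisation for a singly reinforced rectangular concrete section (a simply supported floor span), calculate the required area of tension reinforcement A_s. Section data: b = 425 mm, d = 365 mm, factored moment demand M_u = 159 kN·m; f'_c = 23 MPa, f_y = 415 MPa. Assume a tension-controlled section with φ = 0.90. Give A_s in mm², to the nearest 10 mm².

M_n = M_u/φ = 159/0.90 = 176.667 kN·m.
With M_n = 0.85 f'_c a b (d − a/2), solve the quadratic for a:
a = d − √(d² − 2M_n/(0.85 f'_c b)) = 365 − √(365² − 2 × 176.667×10⁶/(0.85 × 23 × 425)) = 63.84 mm.
A_s = 0.85 f'_c a b / f_y = 0.85 × 23 × 63.84 × 425 / 415 = 1278.1 mm².

A_s ≈ 1280 mm²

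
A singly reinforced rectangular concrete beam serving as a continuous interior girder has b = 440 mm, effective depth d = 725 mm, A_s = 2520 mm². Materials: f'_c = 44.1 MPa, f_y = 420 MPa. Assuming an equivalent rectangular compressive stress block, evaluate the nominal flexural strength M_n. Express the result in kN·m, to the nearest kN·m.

T = A_s f_y = 2520 × 420 = 1058400 N = 1058.4 kN.
From C = T: a = T/(0.85 f'_c b) = 1058400/(0.85 × 44.1 × 440) = 64.17 mm.
M_n = T(d − a/2) = 1058.4 kN × (725 − 32.085) mm = 733.38 kN·m.

M_n ≈ 733 kN·m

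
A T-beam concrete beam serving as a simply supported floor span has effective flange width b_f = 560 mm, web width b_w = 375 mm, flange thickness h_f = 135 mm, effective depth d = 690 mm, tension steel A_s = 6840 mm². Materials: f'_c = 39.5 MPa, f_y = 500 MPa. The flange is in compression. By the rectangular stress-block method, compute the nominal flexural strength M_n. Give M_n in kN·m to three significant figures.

M_n ≈ 2040 kN·m

Tension: T = A_s f_y = 6840 × 500 = 3420000 N.
Try a within the flange: a = T/(0.85 f'_c b_f) = 3420000/(0.85 × 39.5 × 560) = 181.90 mm.
a = 181.90 > h_f = 135 mm: the block extends into the web. Split into flange-overhang and web parts.
C_f = 0.85 f'_c (b_f − b_w) h_f = 0.85 × 39.5 × (560 − 375) × 135 = 838536 N.
Remaining web compression depth: a_w = (T − C_f)/(0.85 f'_c b_w) = (3420000 − 838536)/(0.85 × 39.5 × 375) = 205.03 mm.
M_n = C_f(d − h_f/2) + (T − C_f)(d − a_w/2) = 838536 × (690 − 67.5) + 2581464 × (690 − 102.515) = 521.99 + 1516.57 = 2038.56 × 10⁶ N·mm.
M_n = 2038.56 kN·m.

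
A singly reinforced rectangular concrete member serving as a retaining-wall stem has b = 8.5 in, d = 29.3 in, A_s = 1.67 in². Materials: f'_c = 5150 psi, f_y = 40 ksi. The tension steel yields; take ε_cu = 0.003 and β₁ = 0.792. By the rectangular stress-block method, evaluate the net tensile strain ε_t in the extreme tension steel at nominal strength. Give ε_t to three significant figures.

ε_t ≈ 0.0358

a = A_s f_y/(0.85 f'_c b) = 1.795 in.
β₁ = 0.792, so c = a/β₁ = 1.795/0.792 = 2.266 in.
From the linear strain diagram with ε_cu = 0.003: ε_t = 0.003 (d − c)/c = 0.003 × (29.3 − 2.266)/2.266 = 0.0358.
Since ε_t ≥ 0.005, the section is tension-controlled.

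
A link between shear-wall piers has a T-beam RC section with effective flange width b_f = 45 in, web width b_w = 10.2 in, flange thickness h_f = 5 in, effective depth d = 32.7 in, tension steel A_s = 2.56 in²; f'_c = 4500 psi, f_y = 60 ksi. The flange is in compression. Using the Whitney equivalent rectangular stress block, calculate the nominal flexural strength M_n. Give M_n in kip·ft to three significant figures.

Tension: T = A_s f_y = 2.56 × 60 = 153.6 kips.
Try a within the flange: a = T/(0.85 f'_c b_f) = 153.6/(0.85 × 4.5 × 45) = 0.892 in.
Since a = 0.892 ≤ h_f = 5 in, the stress block lies entirely in the flange; analyse as a rectangular beam of width b_f.
M_n = T(d − a/2) = 153.6 × (32.7 − 0.446) = 4954.2 kip·in.
M_n = 4954.2/12 = 412.85 kip·ft.

M_n ≈ 413 kip·ft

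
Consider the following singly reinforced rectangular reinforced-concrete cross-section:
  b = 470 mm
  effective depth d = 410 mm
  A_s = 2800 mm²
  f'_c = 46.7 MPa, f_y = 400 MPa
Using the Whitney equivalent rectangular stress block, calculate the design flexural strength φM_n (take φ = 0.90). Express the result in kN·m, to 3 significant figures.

T = A_s f_y = 2800 × 400 = 1120000 N = 1120 kN.
From C = T: a = T/(0.85 f'_c b) = 1120000/(0.85 × 46.7 × 470) = 60.03 mm.
M_n = T(d − a/2) = 1120 kN × (410 − 30.015) mm = 425.58 kN·m.
φM_n = 0.90 × 425.58 = 383.02 kN·m.

φM_n ≈ 383 kN·m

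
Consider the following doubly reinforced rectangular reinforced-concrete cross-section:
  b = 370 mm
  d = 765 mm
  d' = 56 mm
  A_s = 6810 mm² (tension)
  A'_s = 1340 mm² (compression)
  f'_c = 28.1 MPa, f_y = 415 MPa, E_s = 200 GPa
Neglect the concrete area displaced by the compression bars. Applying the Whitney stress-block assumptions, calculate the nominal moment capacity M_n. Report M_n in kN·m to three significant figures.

M_n ≈ 1840 kN·m

Assume both tension and compression steel yield.
Net tension couple steel: A_s − A'_s = 5470 mm².
a = (A_s − A'_s) f_y / (0.85 f'_c b) = 2270050/(0.85 × 28.1 × 370) = 256.87 mm.
c = a/β₁ = 256.87/0.849 = 302.56 mm; ε'_s = 0.003(c − d')/c = 0.0024 ≥ f_y/E_s = 0.0021, so compression steel does yield.
M_n = (A_s − A'_s) f_y (d − a/2) + A'_s f_y (d − d') = [2270050 × (765 − 128.435) + 556100 × (765 − 56)] × 10⁻⁶ = 1445.03 + 394.27 = 1839.30 kN·m.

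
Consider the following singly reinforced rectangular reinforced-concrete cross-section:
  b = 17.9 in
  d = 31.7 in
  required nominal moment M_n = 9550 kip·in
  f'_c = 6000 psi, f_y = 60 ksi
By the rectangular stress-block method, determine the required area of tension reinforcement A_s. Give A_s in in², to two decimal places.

From M_n = 0.85 f'_c a b (d − a/2):
a = d − √(d² − 2M_n/(0.85 f'_c b)) = 31.7 − √(31.7² − 2 × 9550/(0.85 × 6 × 17.9)) = 3.492 in.
A_s = 0.85 f'_c a b / f_y = 0.85 × 6 × 3.492 × 17.9 / 60 = 5.313 in².

A_s ≈ 5.31 in²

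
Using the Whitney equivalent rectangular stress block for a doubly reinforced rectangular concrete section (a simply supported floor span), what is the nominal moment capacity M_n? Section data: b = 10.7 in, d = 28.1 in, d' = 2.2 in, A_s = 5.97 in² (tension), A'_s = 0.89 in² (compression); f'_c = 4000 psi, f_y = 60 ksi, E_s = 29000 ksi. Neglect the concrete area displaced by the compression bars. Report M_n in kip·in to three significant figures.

M_n ≈ 8670 kip·in

Assume both steels yield.
a = (A_s − A'_s) f_y/(0.85 f'_c b) = (5.97 − 0.89) × 60/(0.85 × 4 × 10.7) = 8.378 in.
c = a/β₁ = 8.378/0.85 = 9.856 in; ε'_s = 0.003(c − d')/c = 0.0023 ≥ ε_y = 0.0021, so the compression steel yields.
M_n = (A_s − A'_s) f_y (d − a/2) + A'_s f_y (d − d') = 304.8 × (28.1 − 4.189) + 53.4 × (28.1 − 2.2) = 7288.1 + 1383.1 = 8671.2 kip·in.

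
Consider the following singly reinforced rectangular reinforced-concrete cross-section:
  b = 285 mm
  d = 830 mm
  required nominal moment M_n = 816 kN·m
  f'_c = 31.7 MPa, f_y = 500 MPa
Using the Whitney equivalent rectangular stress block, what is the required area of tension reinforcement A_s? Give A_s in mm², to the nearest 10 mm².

With M_n = 0.85 f'_c a b (d − a/2), solve the quadratic for a:
a = d − √(d² − 2M_n/(0.85 f'_c b)) = 830 − √(830² − 2 × 816×10⁶/(0.85 × 31.7 × 285)) = 139.80 mm.
A_s = 0.85 f'_c a b / f_y = 0.85 × 31.7 × 139.80 × 285 / 500 = 2147.1 mm².

A_s ≈ 2150 mm²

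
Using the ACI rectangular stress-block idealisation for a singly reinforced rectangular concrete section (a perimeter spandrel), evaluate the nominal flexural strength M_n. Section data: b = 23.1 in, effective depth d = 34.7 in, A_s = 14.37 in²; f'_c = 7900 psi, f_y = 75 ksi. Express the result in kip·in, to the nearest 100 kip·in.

T = A_s f_y = 14.37 × 75 = 1077.75 kips.
a = T/(0.85 f'_c b) = 1077.75/(0.85 × 7.9 × 23.1) = 6.948 in.
M_n = T(d − a/2) = 1077.75 × (34.7 − 3.474) = 33653.8 kip·in.

M_n ≈ 33700 kip·in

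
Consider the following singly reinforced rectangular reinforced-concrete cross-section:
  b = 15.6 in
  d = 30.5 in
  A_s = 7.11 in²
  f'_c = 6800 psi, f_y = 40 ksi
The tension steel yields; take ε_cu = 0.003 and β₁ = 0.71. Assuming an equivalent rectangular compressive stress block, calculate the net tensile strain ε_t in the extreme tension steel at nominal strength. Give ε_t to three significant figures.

ε_t ≈ 0.0176

a = A_s f_y/(0.85 f'_c b) = 3.154 in.
β₁ = 0.71, so c = a/β₁ = 3.154/0.71 = 4.442 in.
From the linear strain diagram with ε_cu = 0.003: ε_t = 0.003 (d − c)/c = 0.003 × (30.5 − 4.442)/4.442 = 0.0176.
Since ε_t ≥ 0.005, the section is tension-controlled.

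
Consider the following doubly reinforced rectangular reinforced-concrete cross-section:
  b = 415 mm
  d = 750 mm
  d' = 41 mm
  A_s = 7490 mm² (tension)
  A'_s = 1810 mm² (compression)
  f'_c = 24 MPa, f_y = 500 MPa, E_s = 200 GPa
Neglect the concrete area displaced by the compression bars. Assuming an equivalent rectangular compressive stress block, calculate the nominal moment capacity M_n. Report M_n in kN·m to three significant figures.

M_n ≈ 2300 kN·m

Assume both tension and compression steel yield.
Net tension couple steel: A_s − A'_s = 5680 mm².
a = (A_s − A'_s) f_y / (0.85 f'_c b) = 2840000/(0.85 × 24 × 415) = 335.46 mm.
c = a/β₁ = 335.46/0.85 = 394.66 mm; ε'_s = 0.003(c − d')/c = 0.0027 ≥ f_y/E_s = 0.0025, so compression steel does yield.
M_n = (A_s − A'_s) f_y (d − a/2) + A'_s f_y (d − d') = [2840000 × (750 − 167.73) + 905000 × (750 − 41)] × 10⁻⁶ = 1653.65 + 641.65 = 2295.30 kN·m.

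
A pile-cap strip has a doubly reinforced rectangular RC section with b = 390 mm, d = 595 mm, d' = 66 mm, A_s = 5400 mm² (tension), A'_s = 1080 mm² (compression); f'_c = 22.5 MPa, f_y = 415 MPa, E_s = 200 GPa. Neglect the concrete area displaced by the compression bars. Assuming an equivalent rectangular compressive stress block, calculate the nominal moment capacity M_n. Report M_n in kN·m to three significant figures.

M_n ≈ 1090 kN·m

Assume both tension and compression steel yield.
Net tension couple steel: A_s − A'_s = 4320 mm².
a = (A_s − A'_s) f_y / (0.85 f'_c b) = 1792800/(0.85 × 22.5 × 390) = 240.36 mm.
c = a/β₁ = 240.36/0.85 = 282.78 mm; ε'_s = 0.003(c − d')/c = 0.0023 ≥ f_y/E_s = 0.0021, so compression steel does yield.
M_n = (A_s − A'_s) f_y (d − a/2) + A'_s f_y (d − d') = [1792800 × (595 − 120.18) + 448200 × (595 − 66)] × 10⁻⁶ = 851.26 + 237.10 = 1088.36 kN·m.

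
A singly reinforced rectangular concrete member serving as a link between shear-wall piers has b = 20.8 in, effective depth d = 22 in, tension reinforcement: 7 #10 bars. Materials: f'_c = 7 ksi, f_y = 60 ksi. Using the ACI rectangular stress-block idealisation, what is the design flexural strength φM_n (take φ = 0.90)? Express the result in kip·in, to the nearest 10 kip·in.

A_s = 7 × 1.27 = 8.89 in².
T = A_s f_y = 8.89 × 60 = 533.4 kips.
a = T/(0.85 f'_c b) = 533.4/(0.85 × 7 × 20.8) = 4.310 in.
M_n = T(d − a/2) = 533.4 × (22 − 2.155) = 10585.3 kip·in.
φM_n = 0.90 × 10585.3 = 9526.8 kip·in.

φM_n ≈ 9530 kip·in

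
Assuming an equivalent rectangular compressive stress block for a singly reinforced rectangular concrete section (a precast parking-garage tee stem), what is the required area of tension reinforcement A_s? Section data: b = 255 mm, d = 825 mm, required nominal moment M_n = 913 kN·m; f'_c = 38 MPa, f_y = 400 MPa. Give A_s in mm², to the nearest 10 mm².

A_s ≈ 3040 mm²

With M_n = 0.85 f'_c a b (d − a/2), solve the quadratic for a:
a = d − √(d² − 2M_n/(0.85 f'_c b)) = 825 − √(825² − 2 × 913×10⁶/(0.85 × 38 × 255)) = 147.56 mm.
A_s = 0.85 f'_c a b / f_y = 0.85 × 38 × 147.56 × 255 / 400 = 3038.4 mm².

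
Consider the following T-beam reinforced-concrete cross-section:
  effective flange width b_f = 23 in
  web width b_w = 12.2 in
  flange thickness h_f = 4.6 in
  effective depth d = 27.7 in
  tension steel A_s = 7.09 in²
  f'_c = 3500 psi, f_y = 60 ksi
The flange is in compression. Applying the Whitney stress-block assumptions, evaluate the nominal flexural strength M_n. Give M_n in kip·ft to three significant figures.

Tension: T = A_s f_y = 7.09 × 60 = 425.4 kips.
Try a within the flange: a = T/(0.85 f'_c b_f) = 425.4/(0.85 × 3.5 × 23) = 6.217 in.
a = 6.217 > h_f = 4.6 in: the block extends into the web. Split into flange-overhang and web parts.
C_f = 0.85 f'_c (b_f − b_w) h_f = 0.85 × 3.5 × (23 − 12.2) × 4.6 = 147.8 kips.
Remaining web compression depth: a_w = (T − C_f)/(0.85 f'_c b_w) = (425.4 − 147.8)/(0.85 × 3.5 × 12.2) = 7.648 in.
M_n = C_f(d − h_f/2) + (T − C_f)(d − a_w/2) = 147.8 × (27.7 − 2.3) + 277.6 × (27.7 − 3.824) = 3754.1 + 6628.0 = 10382.1 kip·in.
M_n = 10382.1/12 = 865.18 kip·ft.

M_n ≈ 865 kip·ft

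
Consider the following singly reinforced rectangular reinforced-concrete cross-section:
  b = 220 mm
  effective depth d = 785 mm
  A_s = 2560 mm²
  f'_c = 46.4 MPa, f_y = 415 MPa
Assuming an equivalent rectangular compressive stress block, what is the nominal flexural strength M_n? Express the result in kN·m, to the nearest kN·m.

M_n ≈ 769 kN·m

T = A_s f_y = 2560 × 415 = 1062400 N = 1062.4 kN.
From C = T: a = T/(0.85 f'_c b) = 1062400/(0.85 × 46.4 × 220) = 122.44 mm.
M_n = T(d − a/2) = 1062.4 kN × (785 − 61.22) mm = 768.94 kN·m.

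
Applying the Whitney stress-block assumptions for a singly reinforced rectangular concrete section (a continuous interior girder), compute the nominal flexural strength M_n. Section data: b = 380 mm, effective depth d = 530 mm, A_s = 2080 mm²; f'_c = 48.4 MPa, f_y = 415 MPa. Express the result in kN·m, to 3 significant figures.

M_n ≈ 434 kN·m

T = A_s f_y = 2080 × 415 = 863200 N = 863.2 kN.
From C = T: a = T/(0.85 f'_c b) = 863200/(0.85 × 48.4 × 380) = 55.22 mm.
M_n = T(d − a/2) = 863.2 kN × (530 − 27.61) mm = 433.66 kN·m.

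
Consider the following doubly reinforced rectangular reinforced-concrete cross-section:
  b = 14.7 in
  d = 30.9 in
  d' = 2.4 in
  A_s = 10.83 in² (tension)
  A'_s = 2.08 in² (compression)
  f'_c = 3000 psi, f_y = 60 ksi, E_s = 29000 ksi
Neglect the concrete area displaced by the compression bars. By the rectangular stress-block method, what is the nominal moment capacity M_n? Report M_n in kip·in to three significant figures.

M_n ≈ 16100 kip·in

Assume both steels yield.
a = (A_s − A'_s) f_y/(0.85 f'_c b) = (10.83 − 2.08) × 60/(0.85 × 3 × 14.7) = 14.006 in.
c = a/β₁ = 14.006/0.85 = 16.478 in; ε'_s = 0.003(c − d')/c = 0.0026 ≥ ε_y = 0.0021, so the compression steel yields.
M_n = (A_s − A'_s) f_y (d − a/2) + A'_s f_y (d − d') = 525 × (30.9 − 7.003) + 124.8 × (30.9 − 2.4) = 12545.9 + 3556.8 = 16102.7 kip·in.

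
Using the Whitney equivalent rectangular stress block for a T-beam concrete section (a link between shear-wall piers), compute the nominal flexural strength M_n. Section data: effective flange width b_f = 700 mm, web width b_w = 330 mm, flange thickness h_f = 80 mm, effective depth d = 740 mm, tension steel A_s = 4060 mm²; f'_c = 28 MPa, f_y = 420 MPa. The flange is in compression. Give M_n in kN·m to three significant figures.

M_n ≈ 1170 kN·m

Tension: T = A_s f_y = 4060 × 420 = 1705200 N.
Try a within the flange: a = T/(0.85 f'_c b_f) = 1705200/(0.85 × 28 × 700) = 102.35 mm.
a = 102.35 > h_f = 80 mm: the block extends into the web. Split into flange-overhang and web parts.
C_f = 0.85 f'_c (b_f − b_w) h_f = 0.85 × 28 × (700 − 330) × 80 = 704480 N.
Remaining web compression depth: a_w = (T − C_f)/(0.85 f'_c b_w) = (1705200 − 704480)/(0.85 × 28 × 330) = 127.42 mm.
M_n = C_f(d − h_f/2) + (T − C_f)(d − a_w/2) = 704480 × (740 − 40) + 1000720 × (740 − 63.71) = 493.14 + 676.78 = 1169.92 × 10⁶ N·mm.
M_n = 1169.92 kN·m.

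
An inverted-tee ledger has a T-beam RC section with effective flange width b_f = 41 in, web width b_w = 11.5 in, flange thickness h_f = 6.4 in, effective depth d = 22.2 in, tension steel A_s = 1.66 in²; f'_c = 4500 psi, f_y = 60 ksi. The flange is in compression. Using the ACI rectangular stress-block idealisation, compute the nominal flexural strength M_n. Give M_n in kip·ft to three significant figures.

M_n ≈ 182 kip·ft

Tension: T = A_s f_y = 1.66 × 60 = 99.6 kips.
Try a within the flange: a = T/(0.85 f'_c b_f) = 99.6/(0.85 × 4.5 × 41) = 0.635 in.
Since a = 0.635 ≤ h_f = 6.4 in, the stress block lies entirely in the flange; analyse as a rectangular beam of width b_f.
M_n = T(d − a/2) = 99.6 × (22.2 − 0.3175) = 2179.5 kip·in.
M_n = 2179.5/12 = 181.63 kip·ft.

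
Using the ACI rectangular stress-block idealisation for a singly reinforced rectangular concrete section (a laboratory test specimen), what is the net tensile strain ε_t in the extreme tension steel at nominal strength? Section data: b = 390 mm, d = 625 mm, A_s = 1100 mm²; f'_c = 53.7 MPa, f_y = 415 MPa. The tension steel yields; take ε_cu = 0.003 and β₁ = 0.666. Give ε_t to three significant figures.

a = A_s f_y/(0.85 f'_c b) = 25.64 mm.
β₁ = 0.666, so c = a/β₁ = 25.64/0.666 = 38.50 mm.
From the linear strain diagram with ε_cu = 0.003: ε_t = 0.003 (d − c)/c = 0.003 × (625 − 38.50)/38.50 = 0.0457.
Since ε_t ≥ 0.005, the section is tension-controlled.

ε_t ≈ 0.0457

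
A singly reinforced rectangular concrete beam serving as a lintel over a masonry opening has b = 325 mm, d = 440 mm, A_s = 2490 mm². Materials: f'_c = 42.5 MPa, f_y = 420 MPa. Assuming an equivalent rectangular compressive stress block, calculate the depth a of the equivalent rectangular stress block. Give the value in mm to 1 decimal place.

T = A_s f_y = 2490 × 420 = 1045800 N = 1045.8 kN.
Setting C = 0.85 f'_c a b equal to T: a = 1045800/(0.85 × 42.5 × 325) = 89.1 mm.

a ≈ 89.1 mm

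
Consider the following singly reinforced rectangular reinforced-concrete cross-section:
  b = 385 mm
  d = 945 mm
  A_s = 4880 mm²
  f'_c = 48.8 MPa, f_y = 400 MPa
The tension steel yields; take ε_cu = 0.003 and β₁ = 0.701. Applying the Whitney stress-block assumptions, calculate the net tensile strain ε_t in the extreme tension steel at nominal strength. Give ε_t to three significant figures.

ε_t ≈ 0.0133

a = A_s f_y/(0.85 f'_c b) = 122.23 mm.
β₁ = 0.701, so c = a/β₁ = 122.23/0.701 = 174.37 mm.
From the linear strain diagram with ε_cu = 0.003: ε_t = 0.003 (d − c)/c = 0.003 × (945 − 174.37)/174.37 = 0.0133.
Since ε_t ≥ 0.005, the section is tension-controlled.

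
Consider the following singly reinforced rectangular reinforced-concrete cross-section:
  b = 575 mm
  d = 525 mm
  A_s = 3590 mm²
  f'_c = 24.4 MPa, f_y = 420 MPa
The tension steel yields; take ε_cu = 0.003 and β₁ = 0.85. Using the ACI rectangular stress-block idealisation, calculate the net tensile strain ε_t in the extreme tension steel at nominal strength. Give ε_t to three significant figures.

a = A_s f_y/(0.85 f'_c b) = 126.43 mm.
β₁ = 0.85, so c = a/β₁ = 126.43/0.85 = 148.74 mm.
From the linear strain diagram with ε_cu = 0.003: ε_t = 0.003 (d − c)/c = 0.003 × (525 − 148.74)/148.74 = 0.00759.
Since ε_t ≥ 0.005, the section is tension-controlled.

ε_t ≈ 0.00759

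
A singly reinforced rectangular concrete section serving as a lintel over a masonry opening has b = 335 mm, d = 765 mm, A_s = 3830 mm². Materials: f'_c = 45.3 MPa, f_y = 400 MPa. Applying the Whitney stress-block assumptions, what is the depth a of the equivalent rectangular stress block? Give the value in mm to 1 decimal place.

T = A_s f_y = 3830 × 400 = 1532000 N = 1532 kN.
Setting C = 0.85 f'_c a b equal to T: a = 1532000/(0.85 × 45.3 × 335) = 118.8 mm.

a ≈ 118.8 mm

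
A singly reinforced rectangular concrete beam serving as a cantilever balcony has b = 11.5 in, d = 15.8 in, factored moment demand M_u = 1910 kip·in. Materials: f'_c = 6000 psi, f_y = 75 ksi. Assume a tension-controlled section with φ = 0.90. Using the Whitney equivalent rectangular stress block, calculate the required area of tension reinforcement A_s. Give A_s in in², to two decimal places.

M_n = M_u/φ = 1910/0.90 = 2122.22 kip·in.
From M_n = 0.85 f'_c a b (d − a/2):
a = d − √(d² − 2M_n/(0.85 f'_c b)) = 15.8 − √(15.8² − 2 × 2122.22/(0.85 × 6 × 11.5)) = 2.486 in.
A_s = 0.85 f'_c a b / f_y = 0.85 × 6 × 2.486 × 11.5 / 75 = 1.944 in².

A_s ≈ 1.94 in²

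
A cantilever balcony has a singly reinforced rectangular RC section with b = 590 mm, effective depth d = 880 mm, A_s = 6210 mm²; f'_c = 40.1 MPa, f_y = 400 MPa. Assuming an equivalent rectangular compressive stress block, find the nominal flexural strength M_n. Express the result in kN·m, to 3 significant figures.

M_n ≈ 2030 kN·m

T = A_s f_y = 6210 × 400 = 2484000 N = 2484 kN.
From C = T: a = T/(0.85 f'_c b) = 2484000/(0.85 × 40.1 × 590) = 123.52 mm.
M_n = T(d − a/2) = 2484 kN × (880 − 61.76) mm = 2032.51 kN·m.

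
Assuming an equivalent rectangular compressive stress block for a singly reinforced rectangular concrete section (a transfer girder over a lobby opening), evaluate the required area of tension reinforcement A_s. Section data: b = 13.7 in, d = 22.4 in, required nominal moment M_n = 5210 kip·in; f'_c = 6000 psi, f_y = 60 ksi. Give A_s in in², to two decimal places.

A_s ≈ 4.22 in²

From M_n = 0.85 f'_c a b (d − a/2):
a = d − √(d² − 2M_n/(0.85 f'_c b)) = 22.4 − √(22.4² − 2 × 5210/(0.85 × 6 × 13.7)) = 3.622 in.
A_s = 0.85 f'_c a b / f_y = 0.85 × 6 × 3.622 × 13.7 / 60 = 4.218 in².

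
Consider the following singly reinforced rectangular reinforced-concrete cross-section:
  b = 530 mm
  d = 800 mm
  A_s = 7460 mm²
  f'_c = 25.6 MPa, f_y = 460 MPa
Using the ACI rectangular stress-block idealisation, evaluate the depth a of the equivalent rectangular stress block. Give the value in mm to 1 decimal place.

T = A_s f_y = 7460 × 460 = 3431600 N = 3431.6 kN.
Setting C = 0.85 f'_c a b equal to T: a = 3431600/(0.85 × 25.6 × 530) = 297.6 mm.

a ≈ 297.6 mm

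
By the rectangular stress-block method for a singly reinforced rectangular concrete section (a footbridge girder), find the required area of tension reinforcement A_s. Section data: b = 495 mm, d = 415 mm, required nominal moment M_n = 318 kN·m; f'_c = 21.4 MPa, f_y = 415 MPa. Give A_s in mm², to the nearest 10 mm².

A_s ≈ 2090 mm²

With M_n = 0.85 f'_c a b (d − a/2), solve the quadratic for a:
a = d − √(d² − 2M_n/(0.85 f'_c b)) = 415 − √(415² − 2 × 318×10⁶/(0.85 × 21.4 × 495)) = 96.27 mm.
A_s = 0.85 f'_c a b / f_y = 0.85 × 21.4 × 96.27 × 495 / 415 = 2088.7 mm².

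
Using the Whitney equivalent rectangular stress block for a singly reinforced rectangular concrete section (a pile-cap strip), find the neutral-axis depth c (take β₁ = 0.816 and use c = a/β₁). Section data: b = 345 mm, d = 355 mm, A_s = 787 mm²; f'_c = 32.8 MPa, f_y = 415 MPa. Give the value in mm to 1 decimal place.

c ≈ 41.6 mm

T = A_s f_y = 787 × 415 = 326605 N = 326.605 kN.
Setting C = 0.85 f'_c a b equal to T: a = 326605/(0.85 × 32.8 × 345) = 33.956 mm.
With β₁ = 0.816, c = a/β₁ = 33.956/0.816 = 41.6 mm.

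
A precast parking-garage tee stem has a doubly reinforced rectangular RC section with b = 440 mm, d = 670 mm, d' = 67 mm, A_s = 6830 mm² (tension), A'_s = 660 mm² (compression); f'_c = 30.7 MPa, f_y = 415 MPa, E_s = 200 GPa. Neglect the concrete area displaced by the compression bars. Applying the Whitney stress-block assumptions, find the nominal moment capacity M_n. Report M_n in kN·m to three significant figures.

Assume both tension and compression steel yield.
Net tension couple steel: A_s − A'_s = 6170 mm².
a = (A_s − A'_s) f_y / (0.85 f'_c b) = 2560550/(0.85 × 30.7 × 440) = 223.01 mm.
c = a/β₁ = 223.01/0.831 = 268.36 mm; ε'_s = 0.003(c − d')/c = 0.0023 ≥ f_y/E_s = 0.0021, so compression steel does yield.
M_n = (A_s − A'_s) f_y (d − a/2) + A'_s f_y (d − d') = [2560550 × (670 − 111.505) + 273900 × (670 − 67)] × 10⁻⁶ = 1430.05 + 165.16 = 1595.21 kN·m.

M_n ≈ 1600 kN·m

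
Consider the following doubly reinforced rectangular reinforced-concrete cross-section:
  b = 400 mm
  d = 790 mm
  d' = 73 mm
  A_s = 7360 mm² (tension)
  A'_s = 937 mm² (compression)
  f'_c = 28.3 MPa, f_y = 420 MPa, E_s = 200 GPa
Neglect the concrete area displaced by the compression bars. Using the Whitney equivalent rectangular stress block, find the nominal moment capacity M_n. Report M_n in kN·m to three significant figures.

Assume both tension and compression steel yield.
Net tension couple steel: A_s − A'_s = 6423 mm².
a = (A_s − A'_s) f_y / (0.85 f'_c b) = 2697660/(0.85 × 28.3 × 400) = 280.36 mm.
c = a/β₁ = 280.36/0.848 = 330.61 mm; ε'_s = 0.003(c − d')/c = 0.0023 ≥ f_y/E_s = 0.0021, so compression steel does yield.
M_n = (A_s − A'_s) f_y (d − a/2) + A'_s f_y (d − d') = [2697660 × (790 − 140.18) + 393540 × (790 − 73)] × 10⁻⁶ = 1752.99 + 282.17 = 2035.16 kN·m.

M_n ≈ 2040 kN·m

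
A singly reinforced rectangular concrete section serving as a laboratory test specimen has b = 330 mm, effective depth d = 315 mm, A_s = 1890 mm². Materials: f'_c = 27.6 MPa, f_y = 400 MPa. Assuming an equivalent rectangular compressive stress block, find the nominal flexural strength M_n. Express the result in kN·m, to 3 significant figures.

M_n ≈ 201 kN·m

T = A_s f_y = 1890 × 400 = 756000 N = 756 kN.
From C = T: a = T/(0.85 f'_c b) = 756000/(0.85 × 27.6 × 330) = 97.65 mm.
M_n = T(d − a/2) = 756 kN × (315 − 48.825) mm = 201.23 kN·m.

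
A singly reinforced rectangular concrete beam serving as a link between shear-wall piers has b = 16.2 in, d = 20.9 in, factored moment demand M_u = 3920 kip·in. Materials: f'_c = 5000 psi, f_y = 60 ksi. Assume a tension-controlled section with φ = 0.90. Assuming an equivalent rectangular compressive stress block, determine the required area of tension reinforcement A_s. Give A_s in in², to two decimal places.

A_s ≈ 3.77 in²

M_n = M_u/φ = 3920/0.90 = 4355.56 kip·in.
From M_n = 0.85 f'_c a b (d − a/2):
a = d − √(d² − 2M_n/(0.85 f'_c b)) = 20.9 − √(20.9² − 2 × 4355.56/(0.85 × 5 × 16.2)) = 3.285 in.
A_s = 0.85 f'_c a b / f_y = 0.85 × 5 × 3.285 × 16.2 / 60 = 3.770 in².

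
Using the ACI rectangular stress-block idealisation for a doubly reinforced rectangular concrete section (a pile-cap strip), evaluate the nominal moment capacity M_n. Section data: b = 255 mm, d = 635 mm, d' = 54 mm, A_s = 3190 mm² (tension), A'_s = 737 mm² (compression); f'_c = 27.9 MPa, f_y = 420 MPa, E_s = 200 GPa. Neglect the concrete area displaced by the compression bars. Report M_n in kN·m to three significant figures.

Assume both tension and compression steel yield.
Net tension couple steel: A_s − A'_s = 2453 mm².
a = (A_s − A'_s) f_y / (0.85 f'_c b) = 1030260/(0.85 × 27.9 × 255) = 170.37 mm.
c = a/β₁ = 170.37/0.85 = 200.44 mm; ε'_s = 0.003(c − d')/c = 0.0022 ≥ f_y/E_s = 0.0021, so compression steel does yield.
M_n = (A_s − A'_s) f_y (d − a/2) + A'_s f_y (d − d') = [1030260 × (635 − 85.185) + 309540 × (635 − 54)] × 10⁻⁶ = 566.45 + 179.84 = 746.29 kN·m.

M_n ≈ 746 kN·m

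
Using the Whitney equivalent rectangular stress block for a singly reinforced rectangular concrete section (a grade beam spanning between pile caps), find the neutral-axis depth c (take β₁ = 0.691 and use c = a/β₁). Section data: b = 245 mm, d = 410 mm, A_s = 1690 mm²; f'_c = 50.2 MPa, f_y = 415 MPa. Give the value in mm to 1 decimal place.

T = A_s f_y = 1690 × 415 = 701350 N = 701.35 kN.
Setting C = 0.85 f'_c a b equal to T: a = 701350/(0.85 × 50.2 × 245) = 67.088 mm.
With β₁ = 0.691, c = a/β₁ = 67.088/0.691 = 97.1 mm.

c ≈ 97.1 mm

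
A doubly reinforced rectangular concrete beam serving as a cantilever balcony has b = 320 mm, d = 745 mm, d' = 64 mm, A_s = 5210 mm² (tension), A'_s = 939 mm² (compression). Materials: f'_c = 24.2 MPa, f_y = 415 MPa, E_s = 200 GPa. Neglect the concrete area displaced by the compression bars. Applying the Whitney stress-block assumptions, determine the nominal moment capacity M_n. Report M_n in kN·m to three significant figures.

M_n ≈ 1350 kN·m

Assume both tension and compression steel yield.
Net tension couple steel: A_s − A'_s = 4271 mm².
a = (A_s − A'_s) f_y / (0.85 f'_c b) = 1772465/(0.85 × 24.2 × 320) = 269.27 mm.
c = a/β₁ = 269.27/0.85 = 316.79 mm; ε'_s = 0.003(c − d')/c = 0.0024 ≥ f_y/E_s = 0.0021, so compression steel does yield.
M_n = (A_s − A'_s) f_y (d − a/2) + A'_s f_y (d − d') = [1772465 × (745 − 134.635) + 389685 × (745 − 64)] × 10⁻⁶ = 1081.85 + 265.38 = 1347.23 kN·m.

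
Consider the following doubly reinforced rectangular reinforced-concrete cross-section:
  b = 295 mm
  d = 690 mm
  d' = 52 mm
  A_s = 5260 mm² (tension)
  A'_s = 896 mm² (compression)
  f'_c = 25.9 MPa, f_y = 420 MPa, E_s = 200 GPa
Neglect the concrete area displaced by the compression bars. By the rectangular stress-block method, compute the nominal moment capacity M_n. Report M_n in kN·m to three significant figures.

M_n ≈ 1250 kN·m

Assume both tension and compression steel yield.
Net tension couple steel: A_s − A'_s = 4364 mm².
a = (A_s − A'_s) f_y / (0.85 f'_c b) = 1832880/(0.85 × 25.9 × 295) = 282.22 mm.
c = a/β₁ = 282.22/0.85 = 332.02 mm; ε'_s = 0.003(c − d')/c = 0.0025 ≥ f_y/E_s = 0.0021, so compression steel does yield.
M_n = (A_s − A'_s) f_y (d − a/2) + A'_s f_y (d − d') = [1832880 × (690 − 141.11) + 376320 × (690 − 52)] × 10⁻⁶ = 1006.05 + 240.09 = 1246.14 kN·m.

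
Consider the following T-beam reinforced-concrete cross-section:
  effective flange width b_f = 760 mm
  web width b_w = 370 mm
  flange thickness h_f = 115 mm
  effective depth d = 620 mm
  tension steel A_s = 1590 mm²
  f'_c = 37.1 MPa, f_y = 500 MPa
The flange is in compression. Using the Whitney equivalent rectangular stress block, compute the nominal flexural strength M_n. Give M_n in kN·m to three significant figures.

M_n ≈ 480 kN·m

Tension: T = A_s f_y = 1590 × 500 = 795000 N.
Try a within the flange: a = T/(0.85 f'_c b_f) = 795000/(0.85 × 37.1 × 760) = 33.17 mm.
Since a = 33.17 ≤ h_f = 115 mm, the stress block lies entirely in the flange; analyse as a rectangular beam of width b_f.
M_n = T(d − a/2) = 795000 × (620 − 16.585) = 479.71 × 10⁶ N·mm.
M_n = 479.71 kN·m.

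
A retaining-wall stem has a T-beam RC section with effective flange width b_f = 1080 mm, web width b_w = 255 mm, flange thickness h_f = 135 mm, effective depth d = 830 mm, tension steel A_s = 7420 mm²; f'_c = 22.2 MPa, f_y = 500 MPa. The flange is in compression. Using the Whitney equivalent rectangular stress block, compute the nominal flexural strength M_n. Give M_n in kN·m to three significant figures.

M_n ≈ 2670 kN·m

Tension: T = A_s f_y = 7420 × 500 = 3710000 N.
Try a within the flange: a = T/(0.85 f'_c b_f) = 3710000/(0.85 × 22.2 × 1080) = 182.04 mm.
a = 182.04 > h_f = 135 mm: the block extends into the web. Split into flange-overhang and web parts.
C_f = 0.85 f'_c (b_f − b_w) h_f = 0.85 × 22.2 × (1080 − 255) × 135 = 2101646 N.
Remaining web compression depth: a_w = (T − C_f)/(0.85 f'_c b_w) = (3710000 − 2101646)/(0.85 × 22.2 × 255) = 334.25 mm.
M_n = C_f(d − h_f/2) + (T − C_f)(d − a_w/2) = 2101646 × (830 − 67.5) + 1608354 × (830 − 167.125) = 1602.51 + 1066.14 = 2668.65 × 10⁶ N·mm.
M_n = 2668.65 kN·m.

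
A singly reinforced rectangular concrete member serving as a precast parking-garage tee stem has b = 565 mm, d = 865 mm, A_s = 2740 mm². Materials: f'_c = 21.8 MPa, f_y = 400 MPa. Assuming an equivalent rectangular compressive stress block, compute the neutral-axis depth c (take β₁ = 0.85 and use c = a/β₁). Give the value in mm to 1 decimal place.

c ≈ 123.2 mm

T = A_s f_y = 2740 × 400 = 1096000 N = 1096 kN.
Setting C = 0.85 f'_c a b equal to T: a = 1096000/(0.85 × 21.8 × 565) = 104.686 mm.
With β₁ = 0.85, c = a/β₁ = 104.686/0.85 = 123.2 mm.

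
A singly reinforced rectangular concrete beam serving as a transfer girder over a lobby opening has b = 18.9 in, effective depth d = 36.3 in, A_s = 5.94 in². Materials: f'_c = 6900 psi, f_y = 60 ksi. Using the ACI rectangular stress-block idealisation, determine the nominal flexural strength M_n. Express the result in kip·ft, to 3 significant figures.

M_n ≈ 1030 kip·ft

T = A_s f_y = 5.94 × 60 = 356.4 kips.
a = T/(0.85 f'_c b) = 356.4/(0.85 × 6.9 × 18.9) = 3.215 in.
M_n = T(d − a/2) = 356.4 × (36.3 − 1.6075) = 12364.4 kip·in = 12364.4/12 = 1030.37 kip·ft.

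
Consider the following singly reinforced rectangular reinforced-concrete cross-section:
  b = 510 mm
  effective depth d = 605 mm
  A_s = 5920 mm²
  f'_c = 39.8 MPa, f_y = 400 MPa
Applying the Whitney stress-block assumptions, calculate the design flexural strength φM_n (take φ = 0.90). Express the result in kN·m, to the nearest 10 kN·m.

T = A_s f_y = 5920 × 400 = 2368000 N = 2368 kN.
From C = T: a = T/(0.85 f'_c b) = 2368000/(0.85 × 39.8 × 510) = 137.25 mm.
M_n = T(d − a/2) = 2368 kN × (605 − 68.625) mm = 1270.14 kN·m.
φM_n = 0.90 × 1270.14 = 1143.13 kN·m.

φM_n ≈ 1140 kN·m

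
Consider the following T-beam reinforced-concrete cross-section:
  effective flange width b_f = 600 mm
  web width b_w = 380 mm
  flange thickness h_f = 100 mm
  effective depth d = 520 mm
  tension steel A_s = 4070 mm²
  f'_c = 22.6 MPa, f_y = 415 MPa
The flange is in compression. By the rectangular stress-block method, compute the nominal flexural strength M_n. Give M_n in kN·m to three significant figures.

M_n ≈ 747 kN·m

Tension: T = A_s f_y = 4070 × 415 = 1689050 N.
Try a within the flange: a = T/(0.85 f'_c b_f) = 1689050/(0.85 × 22.6 × 600) = 146.54 mm.
a = 146.54 > h_f = 100 mm: the block extends into the web. Split into flange-overhang and web parts.
C_f = 0.85 f'_c (b_f − b_w) h_f = 0.85 × 22.6 × (600 − 380) × 100 = 422620 N.
Remaining web compression depth: a_w = (T − C_f)/(0.85 f'_c b_w) = (1689050 − 422620)/(0.85 × 22.6 × 380) = 173.49 mm.
M_n = C_f(d − h_f/2) + (T − C_f)(d − a_w/2) = 422620 × (520 − 50) + 1266430 × (520 − 86.745) = 198.63 + 548.69 = 747.32 × 10⁶ N·mm.
M_n = 747.32 kN·m.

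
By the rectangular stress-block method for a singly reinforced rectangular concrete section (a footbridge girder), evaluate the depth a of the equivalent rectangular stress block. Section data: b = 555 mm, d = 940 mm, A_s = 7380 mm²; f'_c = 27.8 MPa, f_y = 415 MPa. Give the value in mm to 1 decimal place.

a ≈ 233.5 mm

T = A_s f_y = 7380 × 415 = 3062700 N = 3062.7 kN.
Setting C = 0.85 f'_c a b equal to T: a = 3062700/(0.85 × 27.8 × 555) = 233.5 mm.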